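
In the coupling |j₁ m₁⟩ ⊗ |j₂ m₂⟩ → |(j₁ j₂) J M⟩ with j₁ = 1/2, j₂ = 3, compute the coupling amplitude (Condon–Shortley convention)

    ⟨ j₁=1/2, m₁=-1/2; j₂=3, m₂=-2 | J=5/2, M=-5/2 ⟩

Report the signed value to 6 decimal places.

√[6·1!0!5!/7! · 0!1!1!5!0!5!] = √(14400/7)
  +(−1)^1/∏(1,0,0,0,0,5)! = -1/120  (running -1/120)
⟨..|..⟩ = √(14400/7)·(-1/120) = -0.377964

-0.377964  (= −√(1/7))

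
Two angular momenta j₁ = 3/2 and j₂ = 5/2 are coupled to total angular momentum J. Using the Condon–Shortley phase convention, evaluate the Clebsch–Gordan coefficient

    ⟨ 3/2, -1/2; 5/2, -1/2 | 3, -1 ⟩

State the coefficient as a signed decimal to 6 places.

-0.129099  (= −√(1/60))

triangle: 1!*2!*4!/8! = 48/40320
(j±m)!: 1!*2!*2!*3!*2!*4! = 1152
prefactor² = (2J+1)*Δ*N² = 48/5
  k=0: +1/(0!*1!*2!*2!*0!*2!) = 1/8
  k=1: −1/(1!*0!*1!*1!*1!*3!) = -1/6
Σ = -1/24  ⇒  CG² = 48/5*(-1/24)² = 1/60
CG = −√(1/60) = -0.129099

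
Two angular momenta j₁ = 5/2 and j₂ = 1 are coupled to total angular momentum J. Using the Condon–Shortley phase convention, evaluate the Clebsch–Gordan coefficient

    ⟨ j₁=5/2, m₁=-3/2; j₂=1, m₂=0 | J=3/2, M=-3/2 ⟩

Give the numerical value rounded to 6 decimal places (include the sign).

j₁+j₂−J=2  J+j₁−j₂=3  J−j₁+j₂=0  j₁+j₂+J+1=6
(j₁±m₁, j₂±m₂, J±M) = (1,4,1,1,0,3)
P² = 48/5
sum k=1..1:
  [1] −1/6 = -1/6
S = -1/6
C² = P²·S² = 4/15 ; C = -0.516398

-0.516398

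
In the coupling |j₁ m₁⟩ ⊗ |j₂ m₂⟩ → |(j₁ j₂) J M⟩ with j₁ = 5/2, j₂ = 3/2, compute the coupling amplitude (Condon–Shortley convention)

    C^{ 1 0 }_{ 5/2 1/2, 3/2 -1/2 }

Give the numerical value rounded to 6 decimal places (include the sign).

-0.547723  (= −√(3/10))

√[3·3!2!0!/6! · 3!2!1!2!1!1!] = √(6/5)
  +(−1)^1/∏(1,2,1,0,1,0)! = -1/2  (running -1/2)
⟨..|..⟩ = √(6/5)·(-1/2) = -0.547723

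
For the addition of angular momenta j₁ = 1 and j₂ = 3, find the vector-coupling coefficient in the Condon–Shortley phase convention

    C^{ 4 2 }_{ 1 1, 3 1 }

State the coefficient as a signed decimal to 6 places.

+0.731925

triangle: 0!×2!×6!/9! = 1440/362880
(j±m)!: 2!×0!×4!×2!×6!×2! = 138240
prefactor² = (2J+1)×Δ×N² = 34560/7
  k=0: +1/(0!×0!×0!×4!×2!×2!) = 1/96
Σ = 1/96  ⇒  CG² = 34560/7×1/96² = 15/28
CG = +√(15/28) = +0.731925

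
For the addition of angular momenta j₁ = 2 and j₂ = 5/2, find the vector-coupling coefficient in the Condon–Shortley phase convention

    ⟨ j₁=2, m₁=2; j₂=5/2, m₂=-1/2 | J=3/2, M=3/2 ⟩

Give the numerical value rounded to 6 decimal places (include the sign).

+√(4/35) ≈ +0.338062

√[4·3!1!2!/7! · 4!0!2!3!3!0!] = √(576/35)
  +(−1)^0/∏(0,3,0,2,1,0)! = 1/12  (running 1/12)
⟨..|..⟩ = √(576/35)·(1/12) = +0.338062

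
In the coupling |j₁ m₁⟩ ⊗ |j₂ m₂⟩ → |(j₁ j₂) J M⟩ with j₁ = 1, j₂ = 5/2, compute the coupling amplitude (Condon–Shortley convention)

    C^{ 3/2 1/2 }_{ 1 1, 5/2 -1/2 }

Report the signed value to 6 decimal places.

+0.447214  (= +√(1/5))

j₁+j₂−J=2  J+j₁−j₂=0  J−j₁+j₂=3  j₁+j₂+J+1=6
(j₁±m₁, j₂±m₂, J±M) = (2,0,2,3,2,1)
P² = 16/5
sum k=0..0:
  [0] +1/4 = 1/4
S = 1/4
C² = P²·S² = 1/5 ; C = +0.447214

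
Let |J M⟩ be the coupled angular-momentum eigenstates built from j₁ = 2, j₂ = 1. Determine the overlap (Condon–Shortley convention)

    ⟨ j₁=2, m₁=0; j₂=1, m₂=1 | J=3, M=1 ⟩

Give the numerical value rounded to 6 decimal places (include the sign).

triangle: 0!*4!*2!/7! = 48/5040
(j±m)!: 2!*2!*2!*0!*4!*2! = 384
prefactor² = (2J+1)*Δ*N² = 128/5
  k=0: +1/(0!*0!*2!*2!*2!*0!) = 1/8
Σ = 1/8  ⇒  CG² = 128/5*1/8² = 2/5
CG = +√(2/5) = +0.632456

+√(2/5) ≈ +0.632456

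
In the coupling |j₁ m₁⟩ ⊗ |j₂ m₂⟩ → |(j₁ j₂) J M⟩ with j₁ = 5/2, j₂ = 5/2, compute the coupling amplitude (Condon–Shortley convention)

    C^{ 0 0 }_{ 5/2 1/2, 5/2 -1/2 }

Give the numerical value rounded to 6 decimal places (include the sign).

+0.408248  (= +√(1/6))

triangle: 5!·0!·0!/6! = 120/720
(j±m)!: 3!·2!·2!·3!·0!·0! = 144
prefactor² = (2J+1)·Δ·N² = 24
  k=2: +1/(2!·3!·0!·0!·0!·0!) = 1/12
Σ = 1/12  ⇒  CG² = 24·1/12² = 1/6
CG = +√(1/6) = +0.408248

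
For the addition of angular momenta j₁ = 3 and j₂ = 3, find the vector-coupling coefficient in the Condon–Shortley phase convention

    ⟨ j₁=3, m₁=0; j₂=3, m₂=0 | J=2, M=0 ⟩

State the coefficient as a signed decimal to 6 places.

+√(4/21) ≈ +0.436436

j₁+j₂−J=4  J+j₁−j₂=2  J−j₁+j₂=2  j₁+j₂+J+1=9
(j₁±m₁, j₂±m₂, J±M) = (3,3,3,3,2,2)
P² = 48/7
sum k=1..3:
  [1] −1/24 = -1/24
  [2] +1/4 = 1/4
  [3] −1/24 = -1/24
S = 1/6
C² = P²·S² = 4/21 ; C = +0.436436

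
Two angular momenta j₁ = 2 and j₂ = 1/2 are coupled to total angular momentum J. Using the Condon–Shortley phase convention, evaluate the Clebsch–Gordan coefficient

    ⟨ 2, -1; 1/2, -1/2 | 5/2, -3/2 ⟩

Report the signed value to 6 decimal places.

√[6·0!4!1!/6! · 1!3!0!1!1!4!] = √(144/5)
  +(−1)^0/∏(0,0,3,0,1,1)! = 1/6  (running 1/6)
⟨..|..⟩ = √(144/5)·(1/6) = +0.894427

+√(4/5) = +0.894427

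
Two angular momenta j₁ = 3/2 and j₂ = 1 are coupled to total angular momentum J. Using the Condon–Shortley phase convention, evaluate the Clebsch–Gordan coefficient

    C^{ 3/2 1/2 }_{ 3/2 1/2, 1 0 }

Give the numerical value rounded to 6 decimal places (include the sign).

+0.258199  (= +√(1/15))

j₁+j₂−J=1  J+j₁−j₂=2  J−j₁+j₂=1  j₁+j₂+J+1=5
(j₁±m₁, j₂±m₂, J±M) = (2,1,1,1,2,1)
P² = 4/15
sum k=0..1:
  [0] +1/1 = 1
  [1] −1/2 = -1/2
S = 1/2
C² = P²·S² = 1/15 ; C = +0.258199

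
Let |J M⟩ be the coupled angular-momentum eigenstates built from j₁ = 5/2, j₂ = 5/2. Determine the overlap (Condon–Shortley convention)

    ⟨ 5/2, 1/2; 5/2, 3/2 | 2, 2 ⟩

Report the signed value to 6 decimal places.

+√(9/28) ≈ +0.566947

√[5·3!2!2!/8! · 3!2!4!1!4!0!] = √(144/7)
  +(−1)^2/∏(2,1,0,2,2,0)! = 1/8  (running 1/8)
⟨..|..⟩ = √(144/7)·(1/8) = +0.566947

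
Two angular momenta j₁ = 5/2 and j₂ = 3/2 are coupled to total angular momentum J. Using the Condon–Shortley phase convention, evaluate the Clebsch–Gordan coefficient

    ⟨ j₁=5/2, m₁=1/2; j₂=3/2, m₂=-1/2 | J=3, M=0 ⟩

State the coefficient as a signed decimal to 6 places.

+√(1/5) = +0.447214

j₁+j₂−J=1  J+j₁−j₂=4  J−j₁+j₂=2  j₁+j₂+J+1=8
(j₁±m₁, j₂±m₂, J±M) = (3,2,1,2,3,3)
P² = 36/5
sum k=0..1:
  [0] +1/4 = 1/4
  [1] −1/12 = -1/12
S = 1/6
C² = P²·S² = 1/5 ; C = +0.447214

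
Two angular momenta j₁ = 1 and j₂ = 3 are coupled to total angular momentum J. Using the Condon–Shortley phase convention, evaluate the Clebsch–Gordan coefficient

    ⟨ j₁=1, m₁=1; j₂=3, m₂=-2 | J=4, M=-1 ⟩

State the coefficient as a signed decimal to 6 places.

triangle: 0!*2!*6!/9! = 1440/362880
(j±m)!: 2!*0!*1!*5!*3!*5! = 172800
prefactor² = (2J+1)*Δ*N² = 43200/7
  k=0: +1/(0!*0!*0!*1!*2!*5!) = 1/240
Σ = 1/240  ⇒  CG² = 43200/7*1/240² = 3/28
CG = +√(3/28) = +0.327327

+√(3/28) = +0.327327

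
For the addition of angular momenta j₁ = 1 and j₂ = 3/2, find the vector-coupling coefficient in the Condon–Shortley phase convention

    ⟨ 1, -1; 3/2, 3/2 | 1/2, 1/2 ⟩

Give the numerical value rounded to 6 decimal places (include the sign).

triangle: 2!×0!×1!/4! = 2/24
(j±m)!: 0!×2!×3!×0!×1!×0! = 12
prefactor² = (2J+1)×Δ×N² = 2
  k=2: +1/(2!×0!×0!×1!×0!×0!) = 1/2
Σ = 1/2  ⇒  CG² = 2×1/2² = 1/2
CG = +√(1/2) = +0.707107

+√(1/2) ≈ +0.707107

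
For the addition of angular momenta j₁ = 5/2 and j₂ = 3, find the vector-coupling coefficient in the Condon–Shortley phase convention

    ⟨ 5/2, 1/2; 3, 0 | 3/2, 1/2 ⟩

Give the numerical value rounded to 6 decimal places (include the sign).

√[4·4!1!2!/8! · 3!2!3!3!2!1!] = √(144/35)
  +(−1)^1/∏(1,3,1,2,0,0)! = -1/12  (running -1/12)
  +(−1)^2/∏(2,2,0,1,1,1)! = 1/4  (running 1/6)
⟨..|..⟩ = √(144/35)·(1/6) = +0.338062

+0.338062  (= +√(4/35))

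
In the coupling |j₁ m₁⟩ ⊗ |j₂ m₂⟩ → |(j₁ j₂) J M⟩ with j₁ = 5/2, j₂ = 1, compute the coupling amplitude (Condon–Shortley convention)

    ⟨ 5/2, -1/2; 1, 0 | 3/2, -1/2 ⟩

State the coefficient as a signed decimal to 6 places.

j₁+j₂−J=2  J+j₁−j₂=3  J−j₁+j₂=0  j₁+j₂+J+1=6
(j₁±m₁, j₂±m₂, J±M) = (2,3,1,1,1,2)
P² = 8/5
sum k=1..1:
  [1] −1/2 = -1/2
S = -1/2
C² = P²·S² = 2/5 ; C = -0.632456

−√(2/5) ≈ -0.632456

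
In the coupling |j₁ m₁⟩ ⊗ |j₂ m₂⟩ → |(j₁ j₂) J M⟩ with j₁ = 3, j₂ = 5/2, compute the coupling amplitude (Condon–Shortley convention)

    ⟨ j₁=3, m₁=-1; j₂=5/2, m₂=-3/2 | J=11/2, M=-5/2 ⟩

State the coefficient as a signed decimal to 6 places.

+√(5/11) ≈ +0.674200

√[12·0!6!5!/12! · 2!4!1!4!3!8!] = √(6635520/11)
  +(−1)^0/∏(0,0,4,1,2,4)! = 1/1152  (running 1/1152)
⟨..|..⟩ = √(6635520/11)·(1/1152) = +0.674200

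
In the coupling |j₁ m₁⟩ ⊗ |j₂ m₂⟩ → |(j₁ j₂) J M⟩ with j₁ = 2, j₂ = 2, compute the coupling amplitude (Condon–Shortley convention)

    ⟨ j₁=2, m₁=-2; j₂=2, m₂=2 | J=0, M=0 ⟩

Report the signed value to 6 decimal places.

j₁+j₂−J=4  J+j₁−j₂=0  J−j₁+j₂=0  j₁+j₂+J+1=5
(j₁±m₁, j₂±m₂, J±M) = (0,4,4,0,0,0)
P² = 576/5
sum k=4..4:
  [4] +1/24 = 1/24
S = 1/24
C² = P²·S² = 1/5 ; C = +0.447214

+0.447214  (= +√(1/5))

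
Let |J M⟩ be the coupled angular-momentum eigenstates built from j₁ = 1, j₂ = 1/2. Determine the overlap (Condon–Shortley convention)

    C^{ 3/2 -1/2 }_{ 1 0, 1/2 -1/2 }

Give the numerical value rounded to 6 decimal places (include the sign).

√[4·0!2!1!/4! · 1!1!0!1!1!2!] = √(2/3)
  +(−1)^0/∏(0,0,1,0,1,1)! = 1  (running 1)
⟨..|..⟩ = √(2/3)·(1) = +0.816497

+√(2/3) = +0.816497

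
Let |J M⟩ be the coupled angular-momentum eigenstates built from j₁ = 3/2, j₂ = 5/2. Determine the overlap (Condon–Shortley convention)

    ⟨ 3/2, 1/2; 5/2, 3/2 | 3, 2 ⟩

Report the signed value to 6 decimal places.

−√(1/12) = -0.288675

triangle: 1!*2!*4!/8! = 48/40320
(j±m)!: 2!*1!*4!*1!*5!*1! = 5760
prefactor² = (2J+1)*Δ*N² = 48
  k=0: +1/(0!*1!*1!*4!*1!*0!) = 1/24
  k=1: −1/(1!*0!*0!*3!*2!*1!) = -1/12
Σ = -1/24  ⇒  CG² = 48*(-1/24)² = 1/12
CG = −√(1/12) = -0.288675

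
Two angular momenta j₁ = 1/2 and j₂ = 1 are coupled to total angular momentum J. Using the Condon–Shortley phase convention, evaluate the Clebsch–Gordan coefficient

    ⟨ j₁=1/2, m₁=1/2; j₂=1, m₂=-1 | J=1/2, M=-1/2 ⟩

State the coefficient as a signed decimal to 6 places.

√[2·1!0!1!/3! · 1!0!0!2!0!1!] = √(2/3)
  +(−1)^0/∏(0,1,0,0,0,1)! = 1  (running 1)
⟨..|..⟩ = √(2/3)·(1) = +0.816497

+0.816497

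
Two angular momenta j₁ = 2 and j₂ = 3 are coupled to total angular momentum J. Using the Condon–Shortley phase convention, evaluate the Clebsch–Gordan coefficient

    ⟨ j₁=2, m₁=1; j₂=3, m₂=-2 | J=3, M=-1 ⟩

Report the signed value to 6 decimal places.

+0.500000

triangle: 2!*2!*4!/9! = 96/362880
(j±m)!: 3!*1!*1!*5!*2!*4! = 34560
prefactor² = (2J+1)*Δ*N² = 64
  k=0: +1/(0!*2!*1!*1!*1!*3!) = 1/12
  k=1: −1/(1!*1!*0!*0!*2!*4!) = -1/48
Σ = 1/16  ⇒  CG² = 64*1/16² = 1/4
CG = +√(1/4) = +0.500000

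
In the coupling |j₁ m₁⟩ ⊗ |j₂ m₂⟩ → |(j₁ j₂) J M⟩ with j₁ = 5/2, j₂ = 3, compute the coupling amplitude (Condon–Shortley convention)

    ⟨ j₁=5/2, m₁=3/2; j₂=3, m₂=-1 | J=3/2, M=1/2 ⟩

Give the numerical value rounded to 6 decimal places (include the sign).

−√(7/30) = -0.483046

√[4·4!1!2!/8! · 4!1!2!4!2!1!] = √(384/35)
  +(−1)^0/∏(0,4,1,2,0,0)! = 1/48  (running 1/48)
  +(−1)^1/∏(1,3,0,1,1,1)! = -1/6  (running -7/48)
⟨..|..⟩ = √(384/35)·(-7/48) = -0.483046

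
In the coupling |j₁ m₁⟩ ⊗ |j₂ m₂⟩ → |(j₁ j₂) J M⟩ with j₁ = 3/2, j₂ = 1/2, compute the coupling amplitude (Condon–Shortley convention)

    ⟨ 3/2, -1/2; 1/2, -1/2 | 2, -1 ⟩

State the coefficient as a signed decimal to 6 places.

+√(3/4) = +0.866025

√[5·0!3!1!/5! · 1!2!0!1!1!3!] = √(3)
  +(−1)^0/∏(0,0,2,0,1,1)! = 1/2  (running 1/2)
⟨..|..⟩ = √(3)·(1/2) = +0.866025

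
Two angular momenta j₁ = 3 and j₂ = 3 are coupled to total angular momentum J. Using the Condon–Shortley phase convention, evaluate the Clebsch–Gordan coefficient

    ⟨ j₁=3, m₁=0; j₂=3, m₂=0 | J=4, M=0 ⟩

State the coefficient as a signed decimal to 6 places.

j₁+j₂−J=2  J+j₁−j₂=4  J−j₁+j₂=4  j₁+j₂+J+1=11
(j₁±m₁, j₂±m₂, J±M) = (3,3,3,3,4,4)
P² = 373248/1925
sum k=0..2:
  [0] +1/72 = 1/72
  [1] −1/16 = -1/16
  [2] +1/72 = 1/72
S = -5/144
C² = P²·S² = 18/77 ; C = -0.483494

-0.483494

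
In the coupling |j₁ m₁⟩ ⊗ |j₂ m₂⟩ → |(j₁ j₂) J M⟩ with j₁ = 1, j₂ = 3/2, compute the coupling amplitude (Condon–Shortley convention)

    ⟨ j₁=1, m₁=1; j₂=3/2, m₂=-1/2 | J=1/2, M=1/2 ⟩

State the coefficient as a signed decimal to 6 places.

j₁+j₂−J=2  J+j₁−j₂=0  J−j₁+j₂=1  j₁+j₂+J+1=4
(j₁±m₁, j₂±m₂, J±M) = (2,0,1,2,1,0)
P² = 2/3
sum k=0..0:
  [0] +1/2 = 1/2
S = 1/2
C² = P²·S² = 1/6 ; C = +0.408248

+0.408248  (= +√(1/6))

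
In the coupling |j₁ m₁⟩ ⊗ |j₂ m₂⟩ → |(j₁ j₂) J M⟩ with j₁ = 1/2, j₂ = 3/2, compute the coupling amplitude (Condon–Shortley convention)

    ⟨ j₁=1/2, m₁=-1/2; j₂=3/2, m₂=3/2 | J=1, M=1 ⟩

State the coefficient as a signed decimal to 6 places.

−√(3/4) ≈ -0.866025

j₁+j₂−J=1  J+j₁−j₂=0  J−j₁+j₂=2  j₁+j₂+J+1=4
(j₁±m₁, j₂±m₂, J±M) = (0,1,3,0,2,0)
P² = 3
sum k=1..1:
  [1] −1/2 = -1/2
S = -1/2
C² = P²·S² = 3/4 ; C = -0.866025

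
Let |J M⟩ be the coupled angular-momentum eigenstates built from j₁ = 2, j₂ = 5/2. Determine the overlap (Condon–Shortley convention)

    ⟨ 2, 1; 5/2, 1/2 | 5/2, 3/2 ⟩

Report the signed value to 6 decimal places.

-0.414039  (= −√(6/35))

triangle: 2!·2!·3!/8! = 24/40320
(j±m)!: 3!·1!·3!·2!·4!·1! = 1728
prefactor² = (2J+1)·Δ·N² = 216/35
  k=0: +1/(0!·2!·1!·3!·1!·0!) = 1/12
  k=1: −1/(1!·1!·0!·2!·2!·1!) = -1/4
Σ = -1/6  ⇒  CG² = 216/35·(-1/6)² = 6/35
CG = −√(6/35) = -0.414039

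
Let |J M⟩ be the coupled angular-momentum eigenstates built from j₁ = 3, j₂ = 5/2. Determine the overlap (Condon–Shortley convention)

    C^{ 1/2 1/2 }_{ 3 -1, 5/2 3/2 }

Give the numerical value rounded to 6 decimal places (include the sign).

√[2·5!1!0!/7! · 2!4!4!1!1!0!] = √(384/7)
  +(−1)^4/∏(4,1,0,0,1,0)! = 1/24  (running 1/24)
⟨..|..⟩ = √(384/7)·(1/24) = +0.308607

+√(2/21) = +0.308607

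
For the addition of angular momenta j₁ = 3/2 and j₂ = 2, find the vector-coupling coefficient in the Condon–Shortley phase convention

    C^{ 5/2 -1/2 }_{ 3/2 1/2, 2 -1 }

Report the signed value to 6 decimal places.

j₁+j₂−J=1  J+j₁−j₂=2  J−j₁+j₂=3  j₁+j₂+J+1=7
(j₁±m₁, j₂±m₂, J±M) = (2,1,1,3,2,3)
P² = 72/35
sum k=0..1:
  [0] +1/2 = 1/2
  [1] −1/12 = -1/12
S = 5/12
C² = P²·S² = 5/14 ; C = +0.597614

+0.597614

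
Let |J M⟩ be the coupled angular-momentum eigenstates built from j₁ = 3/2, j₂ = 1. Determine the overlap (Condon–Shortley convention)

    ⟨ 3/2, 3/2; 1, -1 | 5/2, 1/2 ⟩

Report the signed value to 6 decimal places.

√[6·0!3!2!/6! · 3!0!0!2!3!2!] = √(72/5)
  +(−1)^0/∏(0,0,0,0,3,2)! = 1/12  (running 1/12)
⟨..|..⟩ = √(72/5)·(1/12) = +0.316228

+√(1/10) ≈ +0.316228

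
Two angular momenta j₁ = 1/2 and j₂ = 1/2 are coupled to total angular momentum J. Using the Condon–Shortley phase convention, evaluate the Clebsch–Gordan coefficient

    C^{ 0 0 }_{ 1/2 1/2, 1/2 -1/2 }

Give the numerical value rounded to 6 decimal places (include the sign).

+√(1/2) = +0.707107

j₁+j₂−J=1  J+j₁−j₂=0  J−j₁+j₂=0  j₁+j₂+J+1=2
(j₁±m₁, j₂±m₂, J±M) = (1,0,0,1,0,0)
P² = 1/2
sum k=0..0:
  [0] +1/1 = 1
S = 1
C² = P²·S² = 1/2 ; C = +0.707107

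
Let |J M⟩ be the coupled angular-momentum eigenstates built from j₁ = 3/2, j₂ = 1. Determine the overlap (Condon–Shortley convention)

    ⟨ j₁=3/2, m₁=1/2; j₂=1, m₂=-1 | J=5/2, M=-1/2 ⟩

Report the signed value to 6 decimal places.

j₁+j₂−J=0  J+j₁−j₂=3  J−j₁+j₂=2  j₁+j₂+J+1=6
(j₁±m₁, j₂±m₂, J±M) = (2,1,0,2,2,3)
P² = 24/5
sum k=0..0:
  [0] +1/4 = 1/4
S = 1/4
C² = P²·S² = 3/10 ; C = +0.547723

+√(3/10) = +0.547723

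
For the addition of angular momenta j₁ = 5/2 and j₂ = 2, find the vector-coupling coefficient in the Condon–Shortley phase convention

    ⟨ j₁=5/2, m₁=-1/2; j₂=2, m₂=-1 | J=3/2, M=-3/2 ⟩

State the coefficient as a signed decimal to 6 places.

j₁+j₂−J=3  J+j₁−j₂=2  J−j₁+j₂=1  j₁+j₂+J+1=7
(j₁±m₁, j₂±m₂, J±M) = (2,3,1,3,0,3)
P² = 144/35
sum k=1..1:
  [1] −1/4 = -1/4
S = -1/4
C² = P²·S² = 9/35 ; C = -0.507093

−√(9/35) ≈ -0.507093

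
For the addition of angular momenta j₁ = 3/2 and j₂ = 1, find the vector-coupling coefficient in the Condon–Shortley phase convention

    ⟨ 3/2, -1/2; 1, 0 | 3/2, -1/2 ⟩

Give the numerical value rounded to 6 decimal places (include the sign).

√[4·1!2!1!/5! · 1!2!1!1!1!2!] = √(4/15)
  +(−1)^0/∏(0,1,2,1,0,0)! = 1/2  (running 1/2)
  +(−1)^1/∏(1,0,1,0,1,1)! = -1  (running -1/2)
⟨..|..⟩ = √(4/15)·(-1/2) = -0.258199

-0.258199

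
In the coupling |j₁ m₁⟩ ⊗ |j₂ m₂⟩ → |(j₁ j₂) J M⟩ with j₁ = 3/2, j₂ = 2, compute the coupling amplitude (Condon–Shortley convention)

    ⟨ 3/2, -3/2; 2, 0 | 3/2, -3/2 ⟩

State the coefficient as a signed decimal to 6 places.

√[4·2!1!2!/6! · 0!3!2!2!0!3!] = √(16/5)
  +(−1)^2/∏(2,0,1,0,0,2)! = 1/4  (running 1/4)
⟨..|..⟩ = √(16/5)·(1/4) = +0.447214

+0.447214  (= +√(1/5))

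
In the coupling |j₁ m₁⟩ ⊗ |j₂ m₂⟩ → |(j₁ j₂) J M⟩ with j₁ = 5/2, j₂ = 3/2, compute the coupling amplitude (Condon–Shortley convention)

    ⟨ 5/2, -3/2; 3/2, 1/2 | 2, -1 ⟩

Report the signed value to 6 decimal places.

triangle: 2!*3!*1!/7! = 12/5040
(j±m)!: 1!*4!*2!*1!*1!*3! = 288
prefactor² = (2J+1)*Δ*N² = 24/7
  k=1: −1/(1!*1!*3!*1!*0!*0!) = -1/6
  k=2: +1/(2!*0!*2!*0!*1!*1!) = 1/4
Σ = 1/12  ⇒  CG² = 24/7*1/12² = 1/42
CG = +√(1/42) = +0.154303

+√(1/42) ≈ +0.154303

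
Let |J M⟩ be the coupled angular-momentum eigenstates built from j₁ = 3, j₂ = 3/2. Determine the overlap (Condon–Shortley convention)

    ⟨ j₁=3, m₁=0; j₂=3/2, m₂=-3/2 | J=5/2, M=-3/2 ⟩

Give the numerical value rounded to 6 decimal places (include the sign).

+0.507093  (= +√(9/35))

triangle: 2!×4!×1!/8! = 48/40320
(j±m)!: 3!×3!×0!×3!×1!×4! = 5184
prefactor² = (2J+1)×Δ×N² = 1296/35
  k=0: +1/(0!×2!×3!×0!×1!×1!) = 1/12
Σ = 1/12  ⇒  CG² = 1296/35×1/12² = 9/35
CG = +√(9/35) = +0.507093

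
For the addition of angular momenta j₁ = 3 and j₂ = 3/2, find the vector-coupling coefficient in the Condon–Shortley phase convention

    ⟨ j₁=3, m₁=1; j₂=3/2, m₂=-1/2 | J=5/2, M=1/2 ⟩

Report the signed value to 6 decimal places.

triangle: 2!×4!×1!/8! = 48/40320
(j±m)!: 4!×2!×1!×2!×3!×2! = 1152
prefactor² = (2J+1)×Δ×N² = 288/35
  k=0: +1/(0!×2!×2!×1!×2!×0!) = 1/8
  k=1: −1/(1!×1!×1!×0!×3!×1!) = -1/6
Σ = -1/24  ⇒  CG² = 288/35×(-1/24)² = 1/70
CG = −√(1/70) = -0.119523

−√(1/70) ≈ -0.119523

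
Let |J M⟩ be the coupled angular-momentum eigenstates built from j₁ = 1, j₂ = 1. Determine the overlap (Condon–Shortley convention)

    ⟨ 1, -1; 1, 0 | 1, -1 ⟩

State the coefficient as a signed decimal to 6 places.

-0.707107  (= −√(1/2))

triangle: 1!·1!·1!/4! = 1/24
(j±m)!: 0!·2!·1!·1!·0!·2! = 4
prefactor² = (2J+1)·Δ·N² = 1/2
  k=1: −1/(1!·0!·1!·0!·0!·1!) = -1
Σ = -1  ⇒  CG² = 1/2·(-1)² = 1/2
CG = −√(1/2) = -0.707107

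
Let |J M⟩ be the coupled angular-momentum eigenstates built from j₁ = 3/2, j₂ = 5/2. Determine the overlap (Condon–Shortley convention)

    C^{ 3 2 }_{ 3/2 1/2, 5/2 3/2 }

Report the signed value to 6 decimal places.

-0.288675

√[7·1!2!4!/8! · 2!1!4!1!5!1!] = √(48)
  +(−1)^0/∏(0,1,1,4,1,0)! = 1/24  (running 1/24)
  +(−1)^1/∏(1,0,0,3,2,1)! = -1/12  (running -1/24)
⟨..|..⟩ = √(48)·(-1/24) = -0.288675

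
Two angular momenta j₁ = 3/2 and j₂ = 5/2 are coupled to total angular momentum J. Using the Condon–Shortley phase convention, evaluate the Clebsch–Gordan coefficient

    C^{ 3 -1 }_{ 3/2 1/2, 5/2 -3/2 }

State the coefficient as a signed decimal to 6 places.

+0.639010  (= +√(49/120))

√[7·1!2!4!/8! · 2!1!1!4!2!4!] = √(96/5)
  +(−1)^0/∏(0,1,1,1,1,3)! = 1/6  (running 1/6)
  +(−1)^1/∏(1,0,0,0,2,4)! = -1/48  (running 7/48)
⟨..|..⟩ = √(96/5)·(7/48) = +0.639010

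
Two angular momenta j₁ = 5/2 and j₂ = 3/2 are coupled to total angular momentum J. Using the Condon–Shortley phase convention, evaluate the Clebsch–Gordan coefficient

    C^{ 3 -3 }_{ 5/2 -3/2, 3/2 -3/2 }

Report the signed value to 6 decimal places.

triangle: 1!*4!*2!/8! = 48/40320
(j±m)!: 1!*4!*0!*3!*0!*6! = 103680
prefactor² = (2J+1)*Δ*N² = 864
  k=0: +1/(0!*1!*4!*0!*0!*2!) = 1/48
Σ = 1/48  ⇒  CG² = 864*1/48² = 3/8
CG = +√(3/8) = +0.612372

+0.612372  (= +√(3/8))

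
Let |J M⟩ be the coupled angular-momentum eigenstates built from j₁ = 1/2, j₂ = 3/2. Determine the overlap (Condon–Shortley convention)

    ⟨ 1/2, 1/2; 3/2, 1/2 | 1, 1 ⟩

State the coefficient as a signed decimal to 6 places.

+0.500000

√[3·1!0!2!/4! · 1!0!2!1!2!0!] = √(1)
  +(−1)^0/∏(0,1,0,2,0,0)! = 1/2  (running 1/2)
⟨..|..⟩ = √(1)·(1/2) = +0.500000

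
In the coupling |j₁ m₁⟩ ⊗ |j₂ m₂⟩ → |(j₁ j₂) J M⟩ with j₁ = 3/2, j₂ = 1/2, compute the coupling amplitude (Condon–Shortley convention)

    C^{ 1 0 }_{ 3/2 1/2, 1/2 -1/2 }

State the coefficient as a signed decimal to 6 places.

+√(1/2) ≈ +0.707107

triangle: 1!*2!*0!/4! = 2/24
(j±m)!: 2!*1!*0!*1!*1!*1! = 2
prefactor² = (2J+1)*Δ*N² = 1/2
  k=0: +1/(0!*1!*1!*0!*1!*0!) = 1
Σ = 1  ⇒  CG² = 1/2*1² = 1/2
CG = +√(1/2) = +0.707107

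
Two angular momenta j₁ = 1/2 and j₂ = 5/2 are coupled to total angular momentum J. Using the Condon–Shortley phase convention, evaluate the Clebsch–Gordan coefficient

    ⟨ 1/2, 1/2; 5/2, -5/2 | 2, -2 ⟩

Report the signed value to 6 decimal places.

+0.912871  (= +√(5/6))

j₁+j₂−J=1  J+j₁−j₂=0  J−j₁+j₂=4  j₁+j₂+J+1=6
(j₁±m₁, j₂±m₂, J±M) = (1,0,0,5,0,4)
P² = 480
sum k=0..0:
  [0] +1/24 = 1/24
S = 1/24
C² = P²·S² = 5/6 ; C = +0.912871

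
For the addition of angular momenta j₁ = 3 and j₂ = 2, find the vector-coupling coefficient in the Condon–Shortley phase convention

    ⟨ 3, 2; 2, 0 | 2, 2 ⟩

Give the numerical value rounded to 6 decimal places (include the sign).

j₁+j₂−J=3  J+j₁−j₂=3  J−j₁+j₂=1  j₁+j₂+J+1=8
(j₁±m₁, j₂±m₂, J±M) = (5,1,2,2,4,0)
P² = 360/7
sum k=1..1:
  [1] −1/12 = -1/12
S = -1/12
C² = P²·S² = 5/14 ; C = -0.597614

−√(5/14) = -0.597614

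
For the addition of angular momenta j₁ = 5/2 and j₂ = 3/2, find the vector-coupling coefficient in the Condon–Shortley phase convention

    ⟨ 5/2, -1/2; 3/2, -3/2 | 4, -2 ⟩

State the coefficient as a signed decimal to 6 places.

triangle: 0!*5!*3!/9! = 720/362880
(j±m)!: 2!*3!*0!*3!*2!*6! = 103680
prefactor² = (2J+1)*Δ*N² = 12960/7
  k=0: +1/(0!*0!*3!*0!*2!*3!) = 1/72
Σ = 1/72  ⇒  CG² = 12960/7*1/72² = 5/14
CG = +√(5/14) = +0.597614

+√(5/14) = +0.597614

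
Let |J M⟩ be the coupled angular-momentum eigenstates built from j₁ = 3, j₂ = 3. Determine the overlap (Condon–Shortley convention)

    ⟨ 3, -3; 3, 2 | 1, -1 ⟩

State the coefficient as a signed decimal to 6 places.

√[3·5!1!1!/8! · 0!6!5!1!0!2!] = √(10800/7)
  +(−1)^5/∏(5,0,1,0,0,1)! = -1/120  (running -1/120)
⟨..|..⟩ = √(10800/7)·(-1/120) = -0.327327

−√(3/28) = -0.327327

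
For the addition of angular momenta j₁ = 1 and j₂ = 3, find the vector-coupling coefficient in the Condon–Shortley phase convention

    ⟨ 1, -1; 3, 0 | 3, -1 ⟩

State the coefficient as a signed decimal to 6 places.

-0.707107

j₁+j₂−J=1  J+j₁−j₂=1  J−j₁+j₂=5  j₁+j₂+J+1=8
(j₁±m₁, j₂±m₂, J±M) = (0,2,3,3,2,4)
P² = 72
sum k=1..1:
  [1] −1/12 = -1/12
S = -1/12
C² = P²·S² = 1/2 ; C = -0.707107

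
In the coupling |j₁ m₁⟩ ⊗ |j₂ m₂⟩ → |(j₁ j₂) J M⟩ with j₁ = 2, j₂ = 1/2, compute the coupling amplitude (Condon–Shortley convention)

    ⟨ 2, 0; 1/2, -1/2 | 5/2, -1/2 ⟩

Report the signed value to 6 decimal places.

√[6·0!4!1!/6! · 2!2!0!1!2!3!] = √(48/5)
  +(−1)^0/∏(0,0,2,0,2,1)! = 1/4  (running 1/4)
⟨..|..⟩ = √(48/5)·(1/4) = +0.774597

+√(3/5) ≈ +0.774597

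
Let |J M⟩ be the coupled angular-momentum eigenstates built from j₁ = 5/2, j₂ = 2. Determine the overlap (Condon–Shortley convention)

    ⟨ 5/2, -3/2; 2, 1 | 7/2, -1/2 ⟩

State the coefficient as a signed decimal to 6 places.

triangle: 1!*4!*3!/9! = 144/362880
(j±m)!: 1!*4!*3!*1!*3!*4! = 20736
prefactor² = (2J+1)*Δ*N² = 2304/35
  k=0: +1/(0!*1!*4!*3!*0!*0!) = 1/144
  k=1: −1/(1!*0!*3!*2!*1!*1!) = -1/12
Σ = -11/144  ⇒  CG² = 2304/35*(-11/144)² = 121/315
CG = −√(121/315) = -0.619780

-0.619780  (= −√(121/315))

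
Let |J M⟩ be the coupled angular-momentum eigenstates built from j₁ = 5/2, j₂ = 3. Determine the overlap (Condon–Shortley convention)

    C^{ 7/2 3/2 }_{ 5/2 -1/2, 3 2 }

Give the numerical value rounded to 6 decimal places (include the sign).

j₁+j₂−J=2  J+j₁−j₂=3  J−j₁+j₂=4  j₁+j₂+J+1=10
(j₁±m₁, j₂±m₂, J±M) = (2,3,5,1,5,2)
P² = 1536/7
sum k=1..2:
  [1] −1/48 = -1/48
  [2] +1/24 = 1/24
S = 1/48
C² = P²·S² = 2/21 ; C = +0.308607

+0.308607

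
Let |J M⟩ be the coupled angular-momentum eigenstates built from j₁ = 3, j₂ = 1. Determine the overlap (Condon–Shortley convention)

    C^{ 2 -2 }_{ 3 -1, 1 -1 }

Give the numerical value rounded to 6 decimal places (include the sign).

triangle: 2!×4!×0!/7! = 48/5040
(j±m)!: 2!×4!×0!×2!×0!×4! = 2304
prefactor² = (2J+1)×Δ×N² = 768/7
  k=0: +1/(0!×2!×4!×0!×0!×0!) = 1/48
Σ = 1/48  ⇒  CG² = 768/7×1/48² = 1/21
CG = +√(1/21) = +0.218218

+√(1/21) ≈ +0.218218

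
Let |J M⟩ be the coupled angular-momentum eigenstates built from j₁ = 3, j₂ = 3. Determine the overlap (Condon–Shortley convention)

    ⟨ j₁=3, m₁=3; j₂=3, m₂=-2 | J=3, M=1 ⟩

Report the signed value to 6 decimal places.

+√(1/3) = +0.577350

√[7·3!3!3!/10! · 6!0!1!5!4!2!] = √(1728)
  +(−1)^0/∏(0,3,0,1,3,2)! = 1/72  (running 1/72)
⟨..|..⟩ = √(1728)·(1/72) = +0.577350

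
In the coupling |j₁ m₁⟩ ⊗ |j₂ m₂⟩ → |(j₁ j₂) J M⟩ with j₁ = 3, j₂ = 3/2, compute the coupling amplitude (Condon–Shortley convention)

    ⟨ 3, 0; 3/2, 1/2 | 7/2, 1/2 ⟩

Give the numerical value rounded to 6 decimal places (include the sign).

√[8·1!5!2!/9! · 3!3!2!1!4!3!] = √(384/7)
  +(−1)^0/∏(0,1,3,2,2,0)! = 1/24  (running 1/24)
  +(−1)^1/∏(1,0,2,1,3,1)! = -1/12  (running -1/24)
⟨..|..⟩ = √(384/7)·(-1/24) = -0.308607

-0.308607  (= −√(2/21))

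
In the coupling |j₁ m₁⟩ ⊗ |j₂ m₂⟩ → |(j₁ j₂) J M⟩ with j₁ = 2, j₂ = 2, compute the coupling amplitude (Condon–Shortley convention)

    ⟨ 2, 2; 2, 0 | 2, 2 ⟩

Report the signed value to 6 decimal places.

+0.534522

√[5·2!2!2!/7! · 4!0!2!2!4!0!] = √(128/7)
  +(−1)^0/∏(0,2,0,2,2,0)! = 1/8  (running 1/8)
⟨..|..⟩ = √(128/7)·(1/8) = +0.534522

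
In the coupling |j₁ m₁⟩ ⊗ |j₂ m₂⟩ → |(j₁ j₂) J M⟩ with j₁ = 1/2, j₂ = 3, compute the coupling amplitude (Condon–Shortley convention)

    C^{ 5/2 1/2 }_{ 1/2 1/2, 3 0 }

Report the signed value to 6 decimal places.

+0.654654  (= +√(3/7))

triangle: 1!*0!*5!/7! = 120/5040
(j±m)!: 1!*0!*3!*3!*3!*2! = 432
prefactor² = (2J+1)*Δ*N² = 432/7
  k=0: +1/(0!*1!*0!*3!*0!*2!) = 1/12
Σ = 1/12  ⇒  CG² = 432/7*1/12² = 3/7
CG = +√(3/7) = +0.654654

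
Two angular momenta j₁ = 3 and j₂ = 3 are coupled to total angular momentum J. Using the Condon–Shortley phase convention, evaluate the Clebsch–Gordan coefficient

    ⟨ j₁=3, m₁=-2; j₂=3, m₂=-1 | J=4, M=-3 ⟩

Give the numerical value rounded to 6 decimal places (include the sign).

−√(1/11) = -0.301511

√[9·2!4!4!/11! · 1!5!2!4!1!7!] = √(82944/11)
  +(−1)^1/∏(1,1,4,1,0,3)! = -1/144  (running -1/144)
  +(−1)^2/∏(2,0,3,0,1,4)! = 1/288  (running -1/288)
⟨..|..⟩ = √(82944/11)·(-1/288) = -0.301511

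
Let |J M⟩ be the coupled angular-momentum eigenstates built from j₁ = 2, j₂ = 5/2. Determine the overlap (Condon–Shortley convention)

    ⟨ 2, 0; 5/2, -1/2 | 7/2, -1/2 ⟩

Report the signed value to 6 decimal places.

+0.195180

√[8·1!3!4!/9! · 2!2!2!3!3!4!] = √(768/35)
  +(−1)^0/∏(0,1,2,2,1,2)! = 1/8  (running 1/8)
  +(−1)^1/∏(1,0,1,1,2,3)! = -1/12  (running 1/24)
⟨..|..⟩ = √(768/35)·(1/24) = +0.195180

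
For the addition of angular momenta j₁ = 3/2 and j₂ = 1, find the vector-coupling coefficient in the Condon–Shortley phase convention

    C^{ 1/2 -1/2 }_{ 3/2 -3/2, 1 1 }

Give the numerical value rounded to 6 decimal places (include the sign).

+0.707107  (= +√(1/2))

j₁+j₂−J=2  J+j₁−j₂=1  J−j₁+j₂=0  j₁+j₂+J+1=4
(j₁±m₁, j₂±m₂, J±M) = (0,3,2,0,0,1)
P² = 2
sum k=2..2:
  [2] +1/2 = 1/2
S = 1/2
C² = P²·S² = 1/2 ; C = +0.707107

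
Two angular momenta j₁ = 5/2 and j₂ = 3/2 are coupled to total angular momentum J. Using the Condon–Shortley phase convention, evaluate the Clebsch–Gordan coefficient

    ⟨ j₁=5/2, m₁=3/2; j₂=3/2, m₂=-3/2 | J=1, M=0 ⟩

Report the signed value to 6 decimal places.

√[3·3!2!0!/6! · 4!1!0!3!1!1!] = √(36/5)
  +(−1)^0/∏(0,3,1,0,1,0)! = 1/6  (running 1/6)
⟨..|..⟩ = √(36/5)·(1/6) = +0.447214

+√(1/5) = +0.447214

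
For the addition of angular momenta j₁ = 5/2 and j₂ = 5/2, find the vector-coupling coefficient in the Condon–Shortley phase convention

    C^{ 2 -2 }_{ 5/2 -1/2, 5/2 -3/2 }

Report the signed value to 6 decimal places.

triangle: 3!*2!*2!/8! = 24/40320
(j±m)!: 2!*3!*1!*4!*0!*4! = 6912
prefactor² = (2J+1)*Δ*N² = 144/7
  k=1: −1/(1!*2!*2!*0!*0!*2!) = -1/8
Σ = -1/8  ⇒  CG² = 144/7*(-1/8)² = 9/28
CG = −√(9/28) = -0.566947

-0.566947  (= −√(9/28))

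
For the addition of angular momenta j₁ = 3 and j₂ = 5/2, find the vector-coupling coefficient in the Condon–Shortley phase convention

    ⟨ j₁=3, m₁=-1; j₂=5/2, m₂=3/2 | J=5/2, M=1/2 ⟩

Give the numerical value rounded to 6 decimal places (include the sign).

+0.169031  (= +√(1/35))

triangle: 3!·3!·2!/9! = 72/362880
(j±m)!: 2!·4!·4!·1!·3!·2! = 13824
prefactor² = (2J+1)·Δ·N² = 576/35
  k=2: +1/(2!·1!·2!·2!·1!·0!) = 1/8
  k=3: −1/(3!·0!·1!·1!·2!·1!) = -1/12
Σ = 1/24  ⇒  CG² = 576/35·1/24² = 1/35
CG = +√(1/35) = +0.169031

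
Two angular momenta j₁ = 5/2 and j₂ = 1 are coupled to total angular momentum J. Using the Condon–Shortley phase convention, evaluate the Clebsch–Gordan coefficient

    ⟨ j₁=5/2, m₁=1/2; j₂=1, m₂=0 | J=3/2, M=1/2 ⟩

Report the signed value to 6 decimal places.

−√(2/5) = -0.632456

√[4·2!3!0!/6! · 3!2!1!1!2!1!] = √(8/5)
  +(−1)^1/∏(1,1,1,0,2,0)! = -1/2  (running -1/2)
⟨..|..⟩ = √(8/5)·(-1/2) = -0.632456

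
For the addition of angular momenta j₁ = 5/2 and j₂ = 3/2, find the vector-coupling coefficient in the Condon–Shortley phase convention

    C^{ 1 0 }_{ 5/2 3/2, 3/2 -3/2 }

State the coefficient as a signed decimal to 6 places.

+0.447214  (= +√(1/5))

triangle: 3!×2!×0!/6! = 12/720
(j±m)!: 4!×1!×0!×3!×1!×1! = 144
prefactor² = (2J+1)×Δ×N² = 36/5
  k=0: +1/(0!×3!×1!×0!×1!×0!) = 1/6
Σ = 1/6  ⇒  CG² = 36/5×1/6² = 1/5
CG = +√(1/5) = +0.447214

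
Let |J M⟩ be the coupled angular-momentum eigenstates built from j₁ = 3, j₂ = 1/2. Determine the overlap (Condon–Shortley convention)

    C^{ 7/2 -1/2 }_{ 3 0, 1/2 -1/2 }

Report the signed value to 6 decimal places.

+0.755929  (= +√(4/7))

triangle: 0!·6!·1!/8! = 720/40320
(j±m)!: 3!·3!·0!·1!·3!·4! = 5184
prefactor² = (2J+1)·Δ·N² = 5184/7
  k=0: +1/(0!·0!·3!·0!·3!·1!) = 1/36
Σ = 1/36  ⇒  CG² = 5184/7·1/36² = 4/7
CG = +√(4/7) = +0.755929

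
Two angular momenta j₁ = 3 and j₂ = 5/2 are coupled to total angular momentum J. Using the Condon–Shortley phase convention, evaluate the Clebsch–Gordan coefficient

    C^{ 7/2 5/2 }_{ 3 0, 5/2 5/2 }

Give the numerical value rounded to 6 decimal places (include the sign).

triangle: 2!·4!·3!/10! = 288/3628800
(j±m)!: 3!·3!·5!·0!·6!·1! = 3110400
prefactor² = (2J+1)·Δ·N² = 13824/7
  k=2: +1/(2!·0!·1!·3!·3!·0!) = 1/72
Σ = 1/72  ⇒  CG² = 13824/7·1/72² = 8/21
CG = +√(8/21) = +0.617213

+0.617213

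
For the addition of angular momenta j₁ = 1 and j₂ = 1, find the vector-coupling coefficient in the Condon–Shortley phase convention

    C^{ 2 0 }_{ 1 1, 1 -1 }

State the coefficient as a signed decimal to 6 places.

+0.408248  (= +√(1/6))

√[5·0!2!2!/5! · 2!0!0!2!2!2!] = √(8/3)
  +(−1)^0/∏(0,0,0,0,2,2)! = 1/4  (running 1/4)
⟨..|..⟩ = √(8/3)·(1/4) = +0.408248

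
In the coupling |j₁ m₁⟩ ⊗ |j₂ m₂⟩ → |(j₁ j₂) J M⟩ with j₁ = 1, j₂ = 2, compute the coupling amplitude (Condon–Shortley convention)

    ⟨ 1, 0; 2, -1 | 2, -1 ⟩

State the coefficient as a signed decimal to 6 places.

j₁+j₂−J=1  J+j₁−j₂=1  J−j₁+j₂=3  j₁+j₂+J+1=6
(j₁±m₁, j₂±m₂, J±M) = (1,1,1,3,1,3)
P² = 3/2
sum k=0..1:
  [0] +1/2 = 1/2
  [1] −1/6 = -1/6
S = 1/3
C² = P²·S² = 1/6 ; C = +0.408248

+√(1/6) ≈ +0.408248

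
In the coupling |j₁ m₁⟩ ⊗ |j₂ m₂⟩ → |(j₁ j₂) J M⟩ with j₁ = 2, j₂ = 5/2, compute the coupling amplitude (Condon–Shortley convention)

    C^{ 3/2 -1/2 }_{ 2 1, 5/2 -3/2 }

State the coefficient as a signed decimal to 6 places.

-0.138013  (= −√(2/105))

triangle: 3!×1!×2!/7! = 12/5040
(j±m)!: 3!×1!×1!×4!×1!×2! = 288
prefactor² = (2J+1)×Δ×N² = 96/35
  k=0: +1/(0!×3!×1!×1!×0!×1!) = 1/6
  k=1: −1/(1!×2!×0!×0!×1!×2!) = -1/4
Σ = -1/12  ⇒  CG² = 96/35×(-1/12)² = 2/105
CG = −√(2/105) = -0.138013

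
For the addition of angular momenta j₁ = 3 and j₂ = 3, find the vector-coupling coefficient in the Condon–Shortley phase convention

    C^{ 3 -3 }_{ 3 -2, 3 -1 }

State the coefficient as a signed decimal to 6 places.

triangle: 3!×3!×3!/10! = 216/3628800
(j±m)!: 1!×5!×2!×4!×0!×6! = 4147200
prefactor² = (2J+1)×Δ×N² = 1728
  k=2: +1/(2!×1!×3!×0!×0!×3!) = 1/72
Σ = 1/72  ⇒  CG² = 1728×1/72² = 1/3
CG = +√(1/3) = +0.577350

+0.577350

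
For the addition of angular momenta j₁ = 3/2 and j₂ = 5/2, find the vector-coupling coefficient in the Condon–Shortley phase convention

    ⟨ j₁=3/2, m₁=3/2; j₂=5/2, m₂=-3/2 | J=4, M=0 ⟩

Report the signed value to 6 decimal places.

+0.267261

j₁+j₂−J=0  J+j₁−j₂=3  J−j₁+j₂=5  j₁+j₂+J+1=9
(j₁±m₁, j₂±m₂, J±M) = (3,0,1,4,4,4)
P² = 10368/7
sum k=0..0:
  [0] +1/144 = 1/144
S = 1/144
C² = P²·S² = 1/14 ; C = +0.267261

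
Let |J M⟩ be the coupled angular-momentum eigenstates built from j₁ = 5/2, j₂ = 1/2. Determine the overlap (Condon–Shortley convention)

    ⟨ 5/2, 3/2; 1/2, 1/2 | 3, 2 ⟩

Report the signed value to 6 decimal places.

triangle: 0!*5!*1!/7! = 120/5040
(j±m)!: 4!*1!*1!*0!*5!*1! = 2880
prefactor² = (2J+1)*Δ*N² = 480
  k=0: +1/(0!*0!*1!*1!*4!*0!) = 1/24
Σ = 1/24  ⇒  CG² = 480*1/24² = 5/6
CG = +√(5/6) = +0.912871

+√(5/6) ≈ +0.912871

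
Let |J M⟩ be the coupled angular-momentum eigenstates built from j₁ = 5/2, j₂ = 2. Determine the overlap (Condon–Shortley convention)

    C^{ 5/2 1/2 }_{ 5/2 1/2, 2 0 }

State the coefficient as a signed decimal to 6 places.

√[6·2!3!2!/8! · 3!2!2!2!3!2!] = √(72/35)
  +(−1)^0/∏(0,2,2,2,1,0)! = 1/8  (running 1/8)
  +(−1)^1/∏(1,1,1,1,2,1)! = -1/2  (running -3/8)
  +(−1)^2/∏(2,0,0,0,3,2)! = 1/24  (running -1/3)
⟨..|..⟩ = √(72/35)·(-1/3) = -0.478091

-0.478091  (= −√(8/35))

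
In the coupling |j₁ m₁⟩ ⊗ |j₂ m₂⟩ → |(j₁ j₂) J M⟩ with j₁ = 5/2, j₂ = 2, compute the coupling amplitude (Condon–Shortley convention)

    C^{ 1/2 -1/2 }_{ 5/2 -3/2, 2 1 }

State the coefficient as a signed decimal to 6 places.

j₁+j₂−J=4  J+j₁−j₂=1  J−j₁+j₂=0  j₁+j₂+J+1=6
(j₁±m₁, j₂±m₂, J±M) = (1,4,3,1,0,1)
P² = 48/5
sum k=3..3:
  [3] −1/6 = -1/6
S = -1/6
C² = P²·S² = 4/15 ; C = -0.516398

-0.516398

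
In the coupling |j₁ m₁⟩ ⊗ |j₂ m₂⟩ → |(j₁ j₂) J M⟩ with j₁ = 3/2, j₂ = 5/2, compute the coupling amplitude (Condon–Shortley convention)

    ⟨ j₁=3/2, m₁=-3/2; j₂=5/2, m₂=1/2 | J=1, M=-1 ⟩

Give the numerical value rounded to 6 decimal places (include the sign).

triangle: 3!*0!*2!/6! = 12/720
(j±m)!: 0!*3!*3!*2!*0!*2! = 144
prefactor² = (2J+1)*Δ*N² = 36/5
  k=3: −1/(3!*0!*0!*0!*0!*2!) = -1/12
Σ = -1/12  ⇒  CG² = 36/5*(-1/12)² = 1/20
CG = −√(1/20) = -0.223607

-0.223607  (= −√(1/20))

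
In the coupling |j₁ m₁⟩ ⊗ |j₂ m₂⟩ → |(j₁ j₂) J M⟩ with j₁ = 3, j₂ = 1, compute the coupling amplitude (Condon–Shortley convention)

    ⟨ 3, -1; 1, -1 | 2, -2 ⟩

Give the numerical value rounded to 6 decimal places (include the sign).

triangle: 2!×4!×0!/7! = 48/5040
(j±m)!: 2!×4!×0!×2!×0!×4! = 2304
prefactor² = (2J+1)×Δ×N² = 768/7
  k=0: +1/(0!×2!×4!×0!×0!×0!) = 1/48
Σ = 1/48  ⇒  CG² = 768/7×1/48² = 1/21
CG = +√(1/21) = +0.218218

+√(1/21) = +0.218218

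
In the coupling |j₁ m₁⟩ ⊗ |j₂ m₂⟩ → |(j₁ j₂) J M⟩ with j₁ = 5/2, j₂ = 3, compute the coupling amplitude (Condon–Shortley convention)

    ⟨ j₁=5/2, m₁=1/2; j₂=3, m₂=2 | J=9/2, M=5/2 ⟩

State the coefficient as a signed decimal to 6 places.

-0.497468

√[10·1!4!5!/11! · 3!2!5!1!7!2!] = √(115200/11)
  +(−1)^0/∏(0,1,2,5,2,0)! = 1/480  (running 1/480)
  +(−1)^1/∏(1,0,1,4,3,1)! = -1/144  (running -7/1440)
⟨..|..⟩ = √(115200/11)·(-7/1440) = -0.497468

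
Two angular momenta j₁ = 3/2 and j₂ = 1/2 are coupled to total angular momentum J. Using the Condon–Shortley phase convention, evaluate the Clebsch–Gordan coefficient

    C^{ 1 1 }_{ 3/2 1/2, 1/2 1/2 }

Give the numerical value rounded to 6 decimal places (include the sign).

-0.500000  (= −√(1/4))

√[3·1!2!0!/4! · 2!1!1!0!2!0!] = √(1)
  +(−1)^1/∏(1,0,0,0,2,0)! = -1/2  (running -1/2)
⟨..|..⟩ = √(1)·(-1/2) = -0.500000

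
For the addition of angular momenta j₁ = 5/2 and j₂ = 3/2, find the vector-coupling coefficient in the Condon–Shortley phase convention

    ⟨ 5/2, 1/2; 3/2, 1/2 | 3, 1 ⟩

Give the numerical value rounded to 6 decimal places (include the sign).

√[7·1!4!2!/8! · 3!2!2!1!4!2!] = √(48/5)
  +(−1)^0/∏(0,1,2,2,2,0)! = 1/8  (running 1/8)
  +(−1)^1/∏(1,0,1,1,3,1)! = -1/6  (running -1/24)
⟨..|..⟩ = √(48/5)·(-1/24) = -0.129099

−√(1/60) ≈ -0.129099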